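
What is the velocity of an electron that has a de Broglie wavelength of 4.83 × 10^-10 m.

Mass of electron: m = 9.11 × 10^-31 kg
1.51 × 10^6 m/s

From the de Broglie relation λ = h/(mv), we solve for v:

v = h/(mλ)
v = (6.626 × 10^-34 J·s) / (9.11 × 10^-31 kg × 4.83 × 10^-10 m)
v = 1.51 × 10^6 m/s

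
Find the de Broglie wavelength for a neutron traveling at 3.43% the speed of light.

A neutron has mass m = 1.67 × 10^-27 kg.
3.86 × 10^-14 m

Using the de Broglie relation λ = h/(mv):

v = 3.43% × c = 1.028 × 10^7 m/s

λ = h/(mv)
λ = (6.626 × 10^-34 J·s) / (1.67 × 10^-27 kg × 1.028 × 10^7 m/s)
λ = 3.86 × 10^-14 m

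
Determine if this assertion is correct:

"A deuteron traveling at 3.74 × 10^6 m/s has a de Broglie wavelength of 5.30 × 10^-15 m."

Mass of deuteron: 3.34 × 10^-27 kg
False

The claim is incorrect.

Using λ = h/(mv):
λ = (6.626 × 10^-34 J·s) / (3.34 × 10^-27 kg × 3.74 × 10^6 m/s)
λ = 5.30 × 10^-14 m

The actual wavelength differs from the claimed 5.30 × 10^-15 m.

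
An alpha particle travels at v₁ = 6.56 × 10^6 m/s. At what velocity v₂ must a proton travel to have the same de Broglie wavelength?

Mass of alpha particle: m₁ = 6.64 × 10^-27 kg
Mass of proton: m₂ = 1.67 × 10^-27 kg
v₂ = 2.61 × 10^7 m/s

For equal de Broglie wavelengths: λ₁ = λ₂

h/(m₁v₁) = h/(m₂v₂)
m₁v₁ = m₂v₂
v₂ = v₁ · (m₁/m₂)

v₂ = 6.56 × 10^6 m/s × (6.64 × 10^-27 kg / 1.67 × 10^-27 kg)
v₂ = 2.61 × 10^7 m/s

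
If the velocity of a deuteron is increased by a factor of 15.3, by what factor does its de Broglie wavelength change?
The wavelength decreases by a factor of 15.3.

From λ = h/(mv), the wavelength is inversely proportional to velocity:

λ ∝ 1/v

If v → 15.3v, then λ → λ/15.3

When velocity is increased by a factor of 15.3, the wavelength decreases by a factor of 15.3.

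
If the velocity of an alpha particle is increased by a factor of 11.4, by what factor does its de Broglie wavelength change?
The wavelength decreases by a factor of 11.4.

From λ = h/(mv), the wavelength is inversely proportional to velocity:

λ ∝ 1/v

If v → 11.4v, then λ → λ/11.4

When velocity is increased by a factor of 11.4, the wavelength decreases by a factor of 11.4.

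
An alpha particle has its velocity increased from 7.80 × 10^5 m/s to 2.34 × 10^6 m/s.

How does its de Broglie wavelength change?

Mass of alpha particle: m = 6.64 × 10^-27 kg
The wavelength decreases by a factor of 3.

Using λ = h/(mv):

Initial wavelength: λ₁ = h/(mv₁) = 1.28 × 10^-13 m
Final wavelength: λ₂ = h/(mv₂) = 4.26 × 10^-14 m

Since λ ∝ 1/v, when velocity increases by a factor of 3, the wavelength decreases by a factor of 3.

λ₂/λ₁ = v₁/v₂ = 1/3

The wavelength decreases by a factor of 3.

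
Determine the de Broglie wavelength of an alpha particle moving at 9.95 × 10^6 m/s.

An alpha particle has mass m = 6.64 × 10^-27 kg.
1.00 × 10^-14 m

Using the de Broglie relation λ = h/(mv):

λ = h/(mv)
λ = (6.626 × 10^-34 J·s) / (6.64 × 10^-27 kg × 9.95 × 10^6 m/s)
λ = 1.00 × 10^-14 m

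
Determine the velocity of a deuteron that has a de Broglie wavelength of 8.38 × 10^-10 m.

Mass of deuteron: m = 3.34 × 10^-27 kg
2.37 × 10^2 m/s

From the de Broglie relation λ = h/(mv), we solve for v:

v = h/(mλ)
v = (6.626 × 10^-34 J·s) / (3.34 × 10^-27 kg × 8.38 × 10^-10 m)
v = 2.37 × 10^2 m/s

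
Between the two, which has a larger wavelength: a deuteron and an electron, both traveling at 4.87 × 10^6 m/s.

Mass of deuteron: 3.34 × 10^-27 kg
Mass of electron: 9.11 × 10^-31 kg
The electron has the longer wavelength.

Using λ = h/(mv), since both particles have the same velocity, the wavelength depends only on mass.

For deuteron: λ₁ = h/(m₁v) = 4.07 × 10^-14 m
For electron: λ₂ = h/(m₂v) = 1.49 × 10^-10 m

Since λ ∝ 1/m at constant velocity, the lighter particle has the longer wavelength.

The electron has the longer de Broglie wavelength.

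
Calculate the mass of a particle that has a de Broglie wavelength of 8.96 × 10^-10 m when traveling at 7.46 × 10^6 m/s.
9.91 × 10^-32 kg

From the de Broglie relation λ = h/(mv), we solve for m:

m = h/(λv)
m = (6.626 × 10^-34 J·s) / (8.96 × 10^-10 m × 7.46 × 10^6 m/s)
m = 9.91 × 10^-32 kg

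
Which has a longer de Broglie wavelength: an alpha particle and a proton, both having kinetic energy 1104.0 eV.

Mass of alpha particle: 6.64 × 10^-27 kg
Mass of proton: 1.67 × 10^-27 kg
The proton has the longer wavelength.

Using λ = h/√(2mKE):

For alpha particle: λ₁ = h/√(2m₁KE) = 4.32 × 10^-13 m
For proton: λ₂ = h/√(2m₂KE) = 8.62 × 10^-13 m

Since λ ∝ 1/√m at constant kinetic energy, the lighter particle has the longer wavelength.

The proton has the longer de Broglie wavelength.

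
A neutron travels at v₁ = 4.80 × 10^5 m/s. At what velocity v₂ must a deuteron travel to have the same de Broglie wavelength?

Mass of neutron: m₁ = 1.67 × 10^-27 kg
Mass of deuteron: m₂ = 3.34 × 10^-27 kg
v₂ = 2.40 × 10^5 m/s

For equal de Broglie wavelengths: λ₁ = λ₂

h/(m₁v₁) = h/(m₂v₂)
m₁v₁ = m₂v₂
v₂ = v₁ · (m₁/m₂)

v₂ = 4.80 × 10^5 m/s × (1.67 × 10^-27 kg / 3.34 × 10^-27 kg)
v₂ = 2.40 × 10^5 m/s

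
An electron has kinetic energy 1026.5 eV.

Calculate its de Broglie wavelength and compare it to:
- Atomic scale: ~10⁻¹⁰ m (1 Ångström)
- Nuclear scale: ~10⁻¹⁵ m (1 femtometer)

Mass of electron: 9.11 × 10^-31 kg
λ = 3.83 × 10^-11 m, which is between nuclear and atomic scales.

Using λ = h/√(2mKE):

KE = 1026.5 eV = 1.645 × 10^-16 J

λ = h/√(2mKE)
λ = (6.626 × 10^-34 J·s) / √(2 × 9.11 × 10^-31 kg × 1.645 × 10^-16 J)
λ = 3.83 × 10^-11 m

Comparison:
- Atomic scale (10⁻¹⁰ m): λ is 0.38× this size
- Nuclear scale (10⁻¹⁵ m): λ is 3.8e+04× this size

The wavelength is between nuclear and atomic scales.

This wavelength is appropriate for probing atomic structure but too large for nuclear physics experiments.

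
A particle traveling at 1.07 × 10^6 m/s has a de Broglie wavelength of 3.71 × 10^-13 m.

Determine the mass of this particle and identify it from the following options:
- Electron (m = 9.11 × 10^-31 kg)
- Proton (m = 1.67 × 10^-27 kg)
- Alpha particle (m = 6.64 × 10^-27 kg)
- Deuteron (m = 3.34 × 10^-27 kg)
The particle is a proton.

From λ = h/(mv), solve for mass:

m = h/(λv)
m = (6.626 × 10^-34 J·s) / (3.71 × 10^-13 m × 1.07 × 10^6 m/s)
m = 1.67 × 10^-27 kg

Comparing with the listed masses, this is closest to a proton.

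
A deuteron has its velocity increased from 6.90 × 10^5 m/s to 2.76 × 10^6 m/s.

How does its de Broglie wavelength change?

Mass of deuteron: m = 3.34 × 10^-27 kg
The wavelength decreases by a factor of 4.

Using λ = h/(mv):

Initial wavelength: λ₁ = h/(mv₁) = 2.88 × 10^-13 m
Final wavelength: λ₂ = h/(mv₂) = 7.19 × 10^-14 m

Since λ ∝ 1/v, when velocity increases by a factor of 4, the wavelength decreases by a factor of 4.

λ₂/λ₁ = v₁/v₂ = 1/4

The wavelength decreases by a factor of 4.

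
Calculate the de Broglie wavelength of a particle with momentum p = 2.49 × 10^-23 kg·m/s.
2.66 × 10^-11 m

Using the de Broglie relation λ = h/p:

λ = h/p
λ = (6.626 × 10^-34 J·s) / (2.49 × 10^-23 kg·m/s)
λ = 2.66 × 10^-11 m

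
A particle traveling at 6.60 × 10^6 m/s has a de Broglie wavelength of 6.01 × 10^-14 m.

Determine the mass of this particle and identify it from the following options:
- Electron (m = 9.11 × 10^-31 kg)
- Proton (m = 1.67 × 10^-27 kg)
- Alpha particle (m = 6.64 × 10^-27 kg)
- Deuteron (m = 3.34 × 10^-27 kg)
The particle is a proton.

From λ = h/(mv), solve for mass:

m = h/(λv)
m = (6.626 × 10^-34 J·s) / (6.01 × 10^-14 m × 6.60 × 10^6 m/s)
m = 1.67 × 10^-27 kg

Comparing with the listed masses, this is closest to a proton.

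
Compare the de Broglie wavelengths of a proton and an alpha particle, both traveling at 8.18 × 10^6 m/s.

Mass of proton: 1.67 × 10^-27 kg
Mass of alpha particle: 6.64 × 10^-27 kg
The proton has the longer wavelength.

Using λ = h/(mv), since both particles have the same velocity, the wavelength depends only on mass.

For proton: λ₁ = h/(m₁v) = 4.85 × 10^-14 m
For alpha particle: λ₂ = h/(m₂v) = 1.22 × 10^-14 m

Since λ ∝ 1/m at constant velocity, the lighter particle has the longer wavelength.

The proton has the longer de Broglie wavelength.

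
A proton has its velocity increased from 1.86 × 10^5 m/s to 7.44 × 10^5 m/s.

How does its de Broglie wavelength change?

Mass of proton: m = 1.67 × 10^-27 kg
The wavelength decreases by a factor of 4.

Using λ = h/(mv):

Initial wavelength: λ₁ = h/(mv₁) = 2.13 × 10^-12 m
Final wavelength: λ₂ = h/(mv₂) = 5.33 × 10^-13 m

Since λ ∝ 1/v, when velocity increases by a factor of 4, the wavelength decreases by a factor of 4.

λ₂/λ₁ = v₁/v₂ = 1/4

The wavelength decreases by a factor of 4.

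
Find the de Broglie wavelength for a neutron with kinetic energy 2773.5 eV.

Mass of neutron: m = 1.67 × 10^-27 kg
5.44 × 10^-13 m

Using λ = h/√(2mKE):

First convert KE to Joules: KE = 2773.5 eV = 4.444 × 10^-16 J

λ = h/√(2mKE)
λ = (6.626 × 10^-34 J·s) / √(2 × 1.67 × 10^-27 kg × 4.444 × 10^-16 J)
λ = 5.44 × 10^-13 m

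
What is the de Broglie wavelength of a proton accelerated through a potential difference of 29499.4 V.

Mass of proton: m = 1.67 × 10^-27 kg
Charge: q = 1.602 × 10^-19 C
1.67 × 10^-13 m

When a particle is accelerated through voltage V, it gains kinetic energy KE = qV.

The de Broglie wavelength is then λ = h/√(2mqV):

λ = h/√(2mqV)
λ = (6.626 × 10^-34 J·s) / √(2 × 1.67 × 10^-27 kg × 1.602 × 10^-19 C × 29499.4 V)
λ = 1.67 × 10^-13 m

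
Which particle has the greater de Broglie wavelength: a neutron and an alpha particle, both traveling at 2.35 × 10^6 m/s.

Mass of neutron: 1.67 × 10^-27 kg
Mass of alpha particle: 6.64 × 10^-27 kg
The neutron has the longer wavelength.

Using λ = h/(mv), since both particles have the same velocity, the wavelength depends only on mass.

For neutron: λ₁ = h/(m₁v) = 1.69 × 10^-13 m
For alpha particle: λ₂ = h/(m₂v) = 4.25 × 10^-14 m

Since λ ∝ 1/m at constant velocity, the lighter particle has the longer wavelength.

The neutron has the longer de Broglie wavelength.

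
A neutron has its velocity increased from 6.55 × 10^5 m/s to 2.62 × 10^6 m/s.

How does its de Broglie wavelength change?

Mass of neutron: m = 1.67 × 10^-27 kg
The wavelength decreases by a factor of 4.

Using λ = h/(mv):

Initial wavelength: λ₁ = h/(mv₁) = 6.06 × 10^-13 m
Final wavelength: λ₂ = h/(mv₂) = 1.51 × 10^-13 m

Since λ ∝ 1/v, when velocity increases by a factor of 4, the wavelength decreases by a factor of 4.

λ₂/λ₁ = v₁/v₂ = 1/4

The wavelength decreases by a factor of 4.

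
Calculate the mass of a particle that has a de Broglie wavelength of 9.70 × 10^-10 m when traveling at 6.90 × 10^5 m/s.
9.90 × 10^-31 kg

From the de Broglie relation λ = h/(mv), we solve for m:

m = h/(λv)
m = (6.626 × 10^-34 J·s) / (9.70 × 10^-10 m × 6.90 × 10^5 m/s)
m = 9.90 × 10^-31 kg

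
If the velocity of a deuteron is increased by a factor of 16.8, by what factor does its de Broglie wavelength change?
The wavelength decreases by a factor of 16.8.

From λ = h/(mv), the wavelength is inversely proportional to velocity:

λ ∝ 1/v

If v → 16.8v, then λ → λ/16.8

When velocity is increased by a factor of 16.8, the wavelength decreases by a factor of 16.8.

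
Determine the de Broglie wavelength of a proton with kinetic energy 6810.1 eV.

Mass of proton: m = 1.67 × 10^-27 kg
3.47 × 10^-13 m

Using λ = h/√(2mKE):

First convert KE to Joules: KE = 6810.1 eV = 1.091 × 10^-15 J

λ = h/√(2mKE)
λ = (6.626 × 10^-34 J·s) / √(2 × 1.67 × 10^-27 kg × 1.091 × 10^-15 J)
λ = 3.47 × 10^-13 m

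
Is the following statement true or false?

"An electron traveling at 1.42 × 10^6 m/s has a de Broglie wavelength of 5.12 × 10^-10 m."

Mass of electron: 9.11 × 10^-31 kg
True

The claim is correct.

Using λ = h/(mv):
λ = (6.626 × 10^-34 J·s) / (9.11 × 10^-31 kg × 1.42 × 10^6 m/s)
λ = 5.12 × 10^-10 m

This matches the claimed value.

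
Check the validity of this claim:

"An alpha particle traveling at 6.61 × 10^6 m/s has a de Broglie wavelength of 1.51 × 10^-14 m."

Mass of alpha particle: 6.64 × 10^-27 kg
True

The claim is correct.

Using λ = h/(mv):
λ = (6.626 × 10^-34 J·s) / (6.64 × 10^-27 kg × 6.61 × 10^6 m/s)
λ = 1.51 × 10^-14 m

This matches the claimed value.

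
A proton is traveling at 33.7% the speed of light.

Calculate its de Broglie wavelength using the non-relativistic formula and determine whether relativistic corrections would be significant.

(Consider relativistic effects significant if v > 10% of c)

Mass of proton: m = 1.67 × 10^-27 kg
Yes, relativistic corrections are needed.

Using the non-relativistic de Broglie formula λ = h/(mv):

v = 33.7% × c = 1.010 × 10^8 m/s

λ = h/(mv)
λ = (6.626 × 10^-34 J·s) / (1.67 × 10^-27 kg × 1.010 × 10^8 m/s)
λ = 3.93 × 10^-15 m

Since v = 33.7% of c > 10% of c, relativistic corrections ARE significant and the actual wavelength would differ from this non-relativistic estimate.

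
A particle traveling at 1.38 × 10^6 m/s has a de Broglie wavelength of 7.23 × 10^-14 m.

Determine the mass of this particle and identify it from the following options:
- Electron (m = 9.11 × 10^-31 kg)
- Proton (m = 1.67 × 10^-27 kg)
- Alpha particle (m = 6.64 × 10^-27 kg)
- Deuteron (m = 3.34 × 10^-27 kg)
The particle is an alpha particle.

From λ = h/(mv), solve for mass:

m = h/(λv)
m = (6.626 × 10^-34 J·s) / (7.23 × 10^-14 m × 1.38 × 10^6 m/s)
m = 6.64 × 10^-27 kg

Comparing with the listed masses, this is closest to an alpha particle.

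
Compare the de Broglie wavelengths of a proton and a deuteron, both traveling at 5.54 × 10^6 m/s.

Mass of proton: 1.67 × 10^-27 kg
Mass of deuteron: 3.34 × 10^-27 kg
The proton has the longer wavelength.

Using λ = h/(mv), since both particles have the same velocity, the wavelength depends only on mass.

For proton: λ₁ = h/(m₁v) = 7.16 × 10^-14 m
For deuteron: λ₂ = h/(m₂v) = 3.58 × 10^-14 m

Since λ ∝ 1/m at constant velocity, the lighter particle has the longer wavelength.

The proton has the longer de Broglie wavelength.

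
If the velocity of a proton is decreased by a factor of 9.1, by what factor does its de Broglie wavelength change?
The wavelength increases by a factor of 9.1.

From λ = h/(mv), the wavelength is inversely proportional to velocity:

λ ∝ 1/v

If v → v/9.1, then λ → 9.1λ

When velocity is decreased by a factor of 9.1, the wavelength increases by a factor of 9.1.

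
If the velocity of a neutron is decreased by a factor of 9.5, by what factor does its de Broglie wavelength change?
The wavelength increases by a factor of 9.5.

From λ = h/(mv), the wavelength is inversely proportional to velocity:

λ ∝ 1/v

If v → v/9.5, then λ → 9.5λ

When velocity is decreased by a factor of 9.5, the wavelength increases by a factor of 9.5.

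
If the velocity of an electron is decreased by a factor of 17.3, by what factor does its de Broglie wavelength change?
The wavelength increases by a factor of 17.3.

From λ = h/(mv), the wavelength is inversely proportional to velocity:

λ ∝ 1/v

If v → v/17.3, then λ → 17.3λ

When velocity is decreased by a factor of 17.3, the wavelength increases by a factor of 17.3.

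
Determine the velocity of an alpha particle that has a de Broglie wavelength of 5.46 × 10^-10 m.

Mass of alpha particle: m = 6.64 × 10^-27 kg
1.83 × 10^2 m/s

From the de Broglie relation λ = h/(mv), we solve for v:

v = h/(mλ)
v = (6.626 × 10^-34 J·s) / (6.64 × 10^-27 kg × 5.46 × 10^-10 m)
v = 1.83 × 10^2 m/s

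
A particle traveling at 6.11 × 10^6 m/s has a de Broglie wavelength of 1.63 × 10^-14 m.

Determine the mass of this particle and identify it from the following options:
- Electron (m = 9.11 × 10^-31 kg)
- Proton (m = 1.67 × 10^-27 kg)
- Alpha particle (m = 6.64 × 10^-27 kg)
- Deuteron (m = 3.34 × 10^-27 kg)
The particle is an alpha particle.

From λ = h/(mv), solve for mass:

m = h/(λv)
m = (6.626 × 10^-34 J·s) / (1.63 × 10^-14 m × 6.11 × 10^6 m/s)
m = 6.65 × 10^-27 kg

Comparing with the listed masses, this is closest to an alpha particle.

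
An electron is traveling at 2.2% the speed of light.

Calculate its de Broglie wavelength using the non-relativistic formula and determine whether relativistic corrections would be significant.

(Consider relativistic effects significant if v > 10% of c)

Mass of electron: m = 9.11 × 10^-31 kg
No, relativistic corrections are not needed.

Using the non-relativistic de Broglie formula λ = h/(mv):

v = 2.2% × c = 6.595 × 10^6 m/s

λ = h/(mv)
λ = (6.626 × 10^-34 J·s) / (9.11 × 10^-31 kg × 6.595 × 10^6 m/s)
λ = 1.10 × 10^-10 m

Since v = 2.2% of c < 10% of c, relativistic corrections are NOT significant and this non-relativistic result is a good approximation.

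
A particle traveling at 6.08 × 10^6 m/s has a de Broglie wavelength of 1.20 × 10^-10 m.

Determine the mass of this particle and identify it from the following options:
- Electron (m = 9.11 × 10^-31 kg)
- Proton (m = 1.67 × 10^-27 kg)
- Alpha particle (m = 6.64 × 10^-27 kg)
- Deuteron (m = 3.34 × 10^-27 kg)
The particle is an electron.

From λ = h/(mv), solve for mass:

m = h/(λv)
m = (6.626 × 10^-34 J·s) / (1.20 × 10^-10 m × 6.08 × 10^6 m/s)
m = 9.08 × 10^-31 kg

Comparing with the listed masses, this is closest to an electron.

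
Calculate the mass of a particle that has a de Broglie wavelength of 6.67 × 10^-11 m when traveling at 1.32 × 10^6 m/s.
7.53 × 10^-30 kg

From the de Broglie relation λ = h/(mv), we solve for m:

m = h/(λv)
m = (6.626 × 10^-34 J·s) / (6.67 × 10^-11 m × 1.32 × 10^6 m/s)
m = 7.53 × 10^-30 kg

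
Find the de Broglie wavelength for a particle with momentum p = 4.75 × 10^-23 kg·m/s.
1.39 × 10^-11 m

Using the de Broglie relation λ = h/p:

λ = h/p
λ = (6.626 × 10^-34 J·s) / (4.75 × 10^-23 kg·m/s)
λ = 1.39 × 10^-11 m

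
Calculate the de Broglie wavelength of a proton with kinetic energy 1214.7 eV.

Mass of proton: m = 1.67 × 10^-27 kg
8.22 × 10^-13 m

Using λ = h/√(2mKE):

First convert KE to Joules: KE = 1214.7 eV = 1.946 × 10^-16 J

λ = h/√(2mKE)
λ = (6.626 × 10^-34 J·s) / √(2 × 1.67 × 10^-27 kg × 1.946 × 10^-16 J)
λ = 8.22 × 10^-13 m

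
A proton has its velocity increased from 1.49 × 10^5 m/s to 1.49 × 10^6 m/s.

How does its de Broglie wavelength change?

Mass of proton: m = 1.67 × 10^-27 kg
The wavelength decreases by a factor of 10.

Using λ = h/(mv):

Initial wavelength: λ₁ = h/(mv₁) = 2.66 × 10^-12 m
Final wavelength: λ₂ = h/(mv₂) = 2.66 × 10^-13 m

Since λ ∝ 1/v, when velocity increases by a factor of 10, the wavelength decreases by a factor of 10.

λ₂/λ₁ = v₁/v₂ = 1/10

The wavelength decreases by a factor of 10.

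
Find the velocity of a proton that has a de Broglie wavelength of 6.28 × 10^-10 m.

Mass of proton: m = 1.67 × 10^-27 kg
6.32 × 10^2 m/s

From the de Broglie relation λ = h/(mv), we solve for v:

v = h/(mλ)
v = (6.626 × 10^-34 J·s) / (1.67 × 10^-27 kg × 6.28 × 10^-10 m)
v = 6.32 × 10^2 m/s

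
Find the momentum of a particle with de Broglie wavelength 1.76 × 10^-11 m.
3.76 × 10^-23 kg·m/s

From the de Broglie relation λ = h/p, we solve for p:

p = h/λ
p = (6.626 × 10^-34 J·s) / (1.76 × 10^-11 m)
p = 3.76 × 10^-23 kg·m/s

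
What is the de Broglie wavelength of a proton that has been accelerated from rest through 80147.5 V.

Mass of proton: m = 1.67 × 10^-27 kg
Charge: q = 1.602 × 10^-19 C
1.01 × 10^-13 m

When a particle is accelerated through voltage V, it gains kinetic energy KE = qV.

The de Broglie wavelength is then λ = h/√(2mqV):

λ = h/√(2mqV)
λ = (6.626 × 10^-34 J·s) / √(2 × 1.67 × 10^-27 kg × 1.602 × 10^-19 C × 80147.5 V)
λ = 1.01 × 10^-13 m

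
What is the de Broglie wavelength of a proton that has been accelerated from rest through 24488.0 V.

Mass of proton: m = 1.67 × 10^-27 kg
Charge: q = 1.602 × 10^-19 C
1.83 × 10^-13 m

When a particle is accelerated through voltage V, it gains kinetic energy KE = qV.

The de Broglie wavelength is then λ = h/√(2mqV):

λ = h/√(2mqV)
λ = (6.626 × 10^-34 J·s) / √(2 × 1.67 × 10^-27 kg × 1.602 × 10^-19 C × 24488.0 V)
λ = 1.83 × 10^-13 m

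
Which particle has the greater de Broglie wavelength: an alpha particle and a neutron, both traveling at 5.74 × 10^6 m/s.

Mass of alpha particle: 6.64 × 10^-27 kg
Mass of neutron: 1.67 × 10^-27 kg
The neutron has the longer wavelength.

Using λ = h/(mv), since both particles have the same velocity, the wavelength depends only on mass.

For alpha particle: λ₁ = h/(m₁v) = 1.74 × 10^-14 m
For neutron: λ₂ = h/(m₂v) = 6.91 × 10^-14 m

Since λ ∝ 1/m at constant velocity, the lighter particle has the longer wavelength.

The neutron has the longer de Broglie wavelength.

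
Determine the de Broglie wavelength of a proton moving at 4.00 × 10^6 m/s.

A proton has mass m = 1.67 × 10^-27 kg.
9.92 × 10^-14 m

Using the de Broglie relation λ = h/(mv):

λ = h/(mv)
λ = (6.626 × 10^-34 J·s) / (1.67 × 10^-27 kg × 4.00 × 10^6 m/s)
λ = 9.92 × 10^-14 m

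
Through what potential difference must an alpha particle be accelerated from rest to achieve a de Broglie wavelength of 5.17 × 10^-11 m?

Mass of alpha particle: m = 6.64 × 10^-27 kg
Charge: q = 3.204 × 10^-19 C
3.86 × 10^-2 V

From λ = h/√(2mqV), we solve for V:

λ² = h²/(2mqV)
V = h²/(2mqλ²)
V = (6.626 × 10^-34 J·s)² / (2 × 6.64 × 10^-27 kg × 3.204 × 10^-19 C × (5.17 × 10^-11 m)²)
V = 3.86 × 10^-2 V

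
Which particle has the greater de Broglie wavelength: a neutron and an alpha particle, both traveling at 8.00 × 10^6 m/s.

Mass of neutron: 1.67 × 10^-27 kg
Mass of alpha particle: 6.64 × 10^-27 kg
The neutron has the longer wavelength.

Using λ = h/(mv), since both particles have the same velocity, the wavelength depends only on mass.

For neutron: λ₁ = h/(m₁v) = 4.96 × 10^-14 m
For alpha particle: λ₂ = h/(m₂v) = 1.25 × 10^-14 m

Since λ ∝ 1/m at constant velocity, the lighter particle has the longer wavelength.

The neutron has the longer de Broglie wavelength.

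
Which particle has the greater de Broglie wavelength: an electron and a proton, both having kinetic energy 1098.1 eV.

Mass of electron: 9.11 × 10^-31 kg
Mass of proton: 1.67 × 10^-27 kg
The electron has the longer wavelength.

Using λ = h/√(2mKE):

For electron: λ₁ = h/√(2m₁KE) = 3.70 × 10^-11 m
For proton: λ₂ = h/√(2m₂KE) = 8.64 × 10^-13 m

Since λ ∝ 1/√m at constant kinetic energy, the lighter particle has the longer wavelength.

The electron has the longer de Broglie wavelength.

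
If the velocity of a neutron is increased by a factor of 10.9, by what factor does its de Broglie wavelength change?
The wavelength decreases by a factor of 10.9.

From λ = h/(mv), the wavelength is inversely proportional to velocity:

λ ∝ 1/v

If v → 10.9v, then λ → λ/10.9

When velocity is increased by a factor of 10.9, the wavelength decreases by a factor of 10.9.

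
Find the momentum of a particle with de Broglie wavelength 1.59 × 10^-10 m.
4.17 × 10^-24 kg·m/s

From the de Broglie relation λ = h/p, we solve for p:

p = h/λ
p = (6.626 × 10^-34 J·s) / (1.59 × 10^-10 m)
p = 4.17 × 10^-24 kg·m/s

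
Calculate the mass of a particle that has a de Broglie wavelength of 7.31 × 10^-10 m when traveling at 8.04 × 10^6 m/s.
1.13 × 10^-31 kg

From the de Broglie relation λ = h/(mv), we solve for m:

m = h/(λv)
m = (6.626 × 10^-34 J·s) / (7.31 × 10^-10 m × 8.04 × 10^6 m/s)
m = 1.13 × 10^-31 kg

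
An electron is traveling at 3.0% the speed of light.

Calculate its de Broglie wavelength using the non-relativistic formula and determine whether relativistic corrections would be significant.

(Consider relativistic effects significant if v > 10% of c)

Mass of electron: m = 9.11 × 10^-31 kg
No, relativistic corrections are not needed.

Using the non-relativistic de Broglie formula λ = h/(mv):

v = 3.0% × c = 8.994 × 10^6 m/s

λ = h/(mv)
λ = (6.626 × 10^-34 J·s) / (9.11 × 10^-31 kg × 8.994 × 10^6 m/s)
λ = 8.09 × 10^-11 m

Since v = 3.0% of c < 10% of c, relativistic corrections are NOT significant and this non-relativistic result is a good approximation.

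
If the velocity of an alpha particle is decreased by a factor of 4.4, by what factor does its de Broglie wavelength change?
The wavelength increases by a factor of 4.4.

From λ = h/(mv), the wavelength is inversely proportional to velocity:

λ ∝ 1/v

If v → v/4.4, then λ → 4.4λ

When velocity is decreased by a factor of 4.4, the wavelength increases by a factor of 4.4.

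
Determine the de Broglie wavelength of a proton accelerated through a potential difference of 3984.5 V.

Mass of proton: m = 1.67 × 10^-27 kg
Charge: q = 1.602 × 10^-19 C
4.54 × 10^-13 m

When a particle is accelerated through voltage V, it gains kinetic energy KE = qV.

The de Broglie wavelength is then λ = h/√(2mqV):

λ = h/√(2mqV)
λ = (6.626 × 10^-34 J·s) / √(2 × 1.67 × 10^-27 kg × 1.602 × 10^-19 C × 3984.5 V)
λ = 4.54 × 10^-13 m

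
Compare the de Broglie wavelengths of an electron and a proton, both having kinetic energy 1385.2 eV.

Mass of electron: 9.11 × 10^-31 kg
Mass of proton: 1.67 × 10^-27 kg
The electron has the longer wavelength.

Using λ = h/√(2mKE):

For electron: λ₁ = h/√(2m₁KE) = 3.30 × 10^-11 m
For proton: λ₂ = h/√(2m₂KE) = 7.70 × 10^-13 m

Since λ ∝ 1/√m at constant kinetic energy, the lighter particle has the longer wavelength.

The electron has the longer de Broglie wavelength.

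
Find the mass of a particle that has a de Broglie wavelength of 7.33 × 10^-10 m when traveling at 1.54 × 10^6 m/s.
5.87 × 10^-31 kg

From the de Broglie relation λ = h/(mv), we solve for m:

m = h/(λv)
m = (6.626 × 10^-34 J·s) / (7.33 × 10^-10 m × 1.54 × 10^6 m/s)
m = 5.87 × 10^-31 kg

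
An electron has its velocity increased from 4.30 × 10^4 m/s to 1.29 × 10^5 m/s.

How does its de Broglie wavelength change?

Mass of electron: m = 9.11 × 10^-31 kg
The wavelength decreases by a factor of 3.

Using λ = h/(mv):

Initial wavelength: λ₁ = h/(mv₁) = 1.69 × 10^-8 m
Final wavelength: λ₂ = h/(mv₂) = 5.64 × 10^-9 m

Since λ ∝ 1/v, when velocity increases by a factor of 3, the wavelength decreases by a factor of 3.

λ₂/λ₁ = v₁/v₂ = 1/3

The wavelength decreases by a factor of 3.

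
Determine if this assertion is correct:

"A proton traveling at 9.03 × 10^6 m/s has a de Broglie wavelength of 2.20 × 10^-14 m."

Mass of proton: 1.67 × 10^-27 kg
False

The claim is incorrect.

Using λ = h/(mv):
λ = (6.626 × 10^-34 J·s) / (1.67 × 10^-27 kg × 9.03 × 10^6 m/s)
λ = 4.39 × 10^-14 m

The actual wavelength differs from the claimed 2.20 × 10^-14 m.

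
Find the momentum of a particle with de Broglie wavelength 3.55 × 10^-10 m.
1.87 × 10^-24 kg·m/s

From the de Broglie relation λ = h/p, we solve for p:

p = h/λ
p = (6.626 × 10^-34 J·s) / (3.55 × 10^-10 m)
p = 1.87 × 10^-24 kg·m/s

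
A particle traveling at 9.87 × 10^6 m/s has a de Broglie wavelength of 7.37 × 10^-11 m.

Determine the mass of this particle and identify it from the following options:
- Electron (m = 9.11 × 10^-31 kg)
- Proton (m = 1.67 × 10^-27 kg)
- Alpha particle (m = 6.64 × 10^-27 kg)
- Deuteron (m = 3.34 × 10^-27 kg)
The particle is an electron.

From λ = h/(mv), solve for mass:

m = h/(λv)
m = (6.626 × 10^-34 J·s) / (7.37 × 10^-11 m × 9.87 × 10^6 m/s)
m = 9.11 × 10^-31 kg

Comparing with the listed masses, this is closest to an electron.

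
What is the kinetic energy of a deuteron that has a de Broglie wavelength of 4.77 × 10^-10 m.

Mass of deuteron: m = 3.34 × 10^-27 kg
2.89 × 10^-22 J (or 1.80 × 10^-3 eV)

From λ = h/√(2mKE), we solve for KE:

λ² = h²/(2mKE)
KE = h²/(2mλ²)
KE = (6.626 × 10^-34 J·s)² / (2 × 3.34 × 10^-27 kg × (4.77 × 10^-10 m)²)
KE = 2.89 × 10^-22 J
KE = 1.80 × 10^-3 eV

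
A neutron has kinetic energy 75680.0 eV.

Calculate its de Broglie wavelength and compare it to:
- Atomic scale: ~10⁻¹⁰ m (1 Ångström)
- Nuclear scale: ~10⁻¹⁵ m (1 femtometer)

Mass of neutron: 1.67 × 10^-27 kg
λ = 1.04 × 10^-13 m, which is between nuclear and atomic scales.

Using λ = h/√(2mKE):

KE = 75680.0 eV = 1.213 × 10^-14 J

λ = h/√(2mKE)
λ = (6.626 × 10^-34 J·s) / √(2 × 1.67 × 10^-27 kg × 1.213 × 10^-14 J)
λ = 1.04 × 10^-13 m

Comparison:
- Atomic scale (10⁻¹⁰ m): λ is 0.001× this size
- Nuclear scale (10⁻¹⁵ m): λ is 1e+02× this size

The wavelength is between nuclear and atomic scales.

This wavelength is appropriate for probing atomic structure but too large for nuclear physics experiments.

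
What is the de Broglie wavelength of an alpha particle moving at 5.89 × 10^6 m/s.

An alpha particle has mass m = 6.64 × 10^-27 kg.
1.69 × 10^-14 m

Using the de Broglie relation λ = h/(mv):

λ = h/(mv)
λ = (6.626 × 10^-34 J·s) / (6.64 × 10^-27 kg × 5.89 × 10^6 m/s)
λ = 1.69 × 10^-14 m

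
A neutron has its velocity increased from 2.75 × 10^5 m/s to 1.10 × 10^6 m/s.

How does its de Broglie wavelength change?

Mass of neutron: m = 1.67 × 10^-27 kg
The wavelength decreases by a factor of 4.

Using λ = h/(mv):

Initial wavelength: λ₁ = h/(mv₁) = 1.44 × 10^-12 m
Final wavelength: λ₂ = h/(mv₂) = 3.61 × 10^-13 m

Since λ ∝ 1/v, when velocity increases by a factor of 4, the wavelength decreases by a factor of 4.

λ₂/λ₁ = v₁/v₂ = 1/4

The wavelength decreases by a factor of 4.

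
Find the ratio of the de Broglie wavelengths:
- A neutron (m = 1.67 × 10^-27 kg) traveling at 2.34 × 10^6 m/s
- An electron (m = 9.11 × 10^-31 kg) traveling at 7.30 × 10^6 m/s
λ₁/λ₂ = 1.70 × 10^-3

Using λ = h/(mv):

λ₁ = h/(m₁v₁) = 1.70 × 10^-13 m
λ₂ = h/(m₂v₂) = 9.96 × 10^-11 m

Ratio λ₁/λ₂ = (m₂v₂)/(m₁v₁)
         = (9.11 × 10^-31 kg × 7.30 × 10^6 m/s) / (1.67 × 10^-27 kg × 2.34 × 10^6 m/s)
         = 1.70 × 10^-3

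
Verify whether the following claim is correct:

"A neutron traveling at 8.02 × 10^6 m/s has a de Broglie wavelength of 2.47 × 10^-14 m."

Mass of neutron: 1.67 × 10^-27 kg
False

The claim is incorrect.

Using λ = h/(mv):
λ = (6.626 × 10^-34 J·s) / (1.67 × 10^-27 kg × 8.02 × 10^6 m/s)
λ = 4.95 × 10^-14 m

The actual wavelength differs from the claimed 2.47 × 10^-14 m.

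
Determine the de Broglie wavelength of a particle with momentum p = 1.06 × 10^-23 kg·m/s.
6.25 × 10^-11 m

Using the de Broglie relation λ = h/p:

λ = h/p
λ = (6.626 × 10^-34 J·s) / (1.06 × 10^-23 kg·m/s)
λ = 6.25 × 10^-11 m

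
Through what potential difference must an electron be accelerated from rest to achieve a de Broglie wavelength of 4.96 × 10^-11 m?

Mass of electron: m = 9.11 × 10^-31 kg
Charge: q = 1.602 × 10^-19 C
611 V

From λ = h/√(2mqV), we solve for V:

λ² = h²/(2mqV)
V = h²/(2mqλ²)
V = (6.626 × 10^-34 J·s)² / (2 × 9.11 × 10^-31 kg × 1.602 × 10^-19 C × (4.96 × 10^-11 m)²)
V = 611 V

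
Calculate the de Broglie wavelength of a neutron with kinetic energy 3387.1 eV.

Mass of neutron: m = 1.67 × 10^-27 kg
4.92 × 10^-13 m

Using λ = h/√(2mKE):

First convert KE to Joules: KE = 3387.1 eV = 5.427 × 10^-16 J

λ = h/√(2mKE)
λ = (6.626 × 10^-34 J·s) / √(2 × 1.67 × 10^-27 kg × 5.427 × 10^-16 J)
λ = 4.92 × 10^-13 m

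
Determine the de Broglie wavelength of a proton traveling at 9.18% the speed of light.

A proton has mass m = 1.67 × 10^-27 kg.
1.44 × 10^-14 m

Using the de Broglie relation λ = h/(mv):

v = 9.18% × c = 2.752 × 10^7 m/s

λ = h/(mv)
λ = (6.626 × 10^-34 J·s) / (1.67 × 10^-27 kg × 2.752 × 10^7 m/s)
λ = 1.44 × 10^-14 m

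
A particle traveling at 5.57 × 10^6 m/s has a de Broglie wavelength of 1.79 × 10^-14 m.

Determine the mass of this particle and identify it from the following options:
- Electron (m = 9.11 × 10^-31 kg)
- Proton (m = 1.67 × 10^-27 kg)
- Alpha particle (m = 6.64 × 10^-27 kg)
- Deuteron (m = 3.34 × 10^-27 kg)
The particle is an alpha particle.

From λ = h/(mv), solve for mass:

m = h/(λv)
m = (6.626 × 10^-34 J·s) / (1.79 × 10^-14 m × 5.57 × 10^6 m/s)
m = 6.65 × 10^-27 kg

Comparing with the listed masses, this is closest to an alpha particle.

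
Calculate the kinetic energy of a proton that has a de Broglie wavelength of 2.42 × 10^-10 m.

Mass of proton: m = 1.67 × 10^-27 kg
2.24 × 10^-21 J (or 0.0140 eV)

From λ = h/√(2mKE), we solve for KE:

λ² = h²/(2mKE)
KE = h²/(2mλ²)
KE = (6.626 × 10^-34 J·s)² / (2 × 1.67 × 10^-27 kg × (2.42 × 10^-10 m)²)
KE = 2.24 × 10^-21 J
KE = 0.0140 eV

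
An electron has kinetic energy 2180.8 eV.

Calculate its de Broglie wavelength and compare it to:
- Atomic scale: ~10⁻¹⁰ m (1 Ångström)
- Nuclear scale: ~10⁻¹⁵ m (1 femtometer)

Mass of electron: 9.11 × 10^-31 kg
λ = 2.63 × 10^-11 m, which is between nuclear and atomic scales.

Using λ = h/√(2mKE):

KE = 2180.8 eV = 3.494 × 10^-16 J

λ = h/√(2mKE)
λ = (6.626 × 10^-34 J·s) / √(2 × 9.11 × 10^-31 kg × 3.494 × 10^-16 J)
λ = 2.63 × 10^-11 m

Comparison:
- Atomic scale (10⁻¹⁰ m): λ is 0.26× this size
- Nuclear scale (10⁻¹⁵ m): λ is 2.6e+04× this size

The wavelength is between nuclear and atomic scales.

This wavelength is appropriate for probing atomic structure but too large for nuclear physics experiments.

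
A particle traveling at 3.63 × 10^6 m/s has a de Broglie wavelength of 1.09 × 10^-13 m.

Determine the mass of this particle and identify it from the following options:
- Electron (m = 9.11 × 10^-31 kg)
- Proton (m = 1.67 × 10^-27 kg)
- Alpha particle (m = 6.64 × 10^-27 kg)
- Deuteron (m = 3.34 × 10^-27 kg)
The particle is a proton.

From λ = h/(mv), solve for mass:

m = h/(λv)
m = (6.626 × 10^-34 J·s) / (1.09 × 10^-13 m × 3.63 × 10^6 m/s)
m = 1.67 × 10^-27 kg

Comparing with the listed masses, this is closest to a proton.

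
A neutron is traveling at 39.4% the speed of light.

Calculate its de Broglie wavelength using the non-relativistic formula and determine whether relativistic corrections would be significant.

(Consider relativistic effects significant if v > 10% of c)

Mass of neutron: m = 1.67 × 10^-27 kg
Yes, relativistic corrections are needed.

Using the non-relativistic de Broglie formula λ = h/(mv):

v = 39.4% × c = 1.181 × 10^8 m/s

λ = h/(mv)
λ = (6.626 × 10^-34 J·s) / (1.67 × 10^-27 kg × 1.181 × 10^8 m/s)
λ = 3.36 × 10^-15 m

Since v = 39.4% of c > 10% of c, relativistic corrections ARE significant and the actual wavelength would differ from this non-relativistic estimate.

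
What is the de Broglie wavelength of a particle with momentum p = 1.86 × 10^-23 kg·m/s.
3.56 × 10^-11 m

Using the de Broglie relation λ = h/p:

λ = h/p
λ = (6.626 × 10^-34 J·s) / (1.86 × 10^-23 kg·m/s)
λ = 3.56 × 10^-11 m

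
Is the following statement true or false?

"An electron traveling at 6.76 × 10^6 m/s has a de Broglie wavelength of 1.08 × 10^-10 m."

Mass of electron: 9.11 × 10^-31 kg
True

The claim is correct.

Using λ = h/(mv):
λ = (6.626 × 10^-34 J·s) / (9.11 × 10^-31 kg × 6.76 × 10^6 m/s)
λ = 1.08 × 10^-10 m

This matches the claimed value.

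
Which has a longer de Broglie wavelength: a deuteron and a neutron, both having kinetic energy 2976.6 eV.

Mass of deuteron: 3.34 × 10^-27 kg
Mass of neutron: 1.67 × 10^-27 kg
The neutron has the longer wavelength.

Using λ = h/√(2mKE):

For deuteron: λ₁ = h/√(2m₁KE) = 3.71 × 10^-13 m
For neutron: λ₂ = h/√(2m₂KE) = 5.25 × 10^-13 m

Since λ ∝ 1/√m at constant kinetic energy, the lighter particle has the longer wavelength.

The neutron has the longer de Broglie wavelength.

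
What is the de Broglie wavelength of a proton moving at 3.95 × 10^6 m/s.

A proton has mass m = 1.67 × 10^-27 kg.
1.00 × 10^-13 m

Using the de Broglie relation λ = h/(mv):

λ = h/(mv)
λ = (6.626 × 10^-34 J·s) / (1.67 × 10^-27 kg × 3.95 × 10^6 m/s)
λ = 1.00 × 10^-13 m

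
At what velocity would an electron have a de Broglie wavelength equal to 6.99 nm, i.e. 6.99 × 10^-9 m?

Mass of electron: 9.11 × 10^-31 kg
1.04 × 10^5 m/s

From λ = h/(mv), solve for v:

v = h/(mλ)
v = (6.626 × 10^-34 J·s) / (9.11 × 10^-31 kg × 6.99 × 10^-9 m)
v = 1.04 × 10^5 m/s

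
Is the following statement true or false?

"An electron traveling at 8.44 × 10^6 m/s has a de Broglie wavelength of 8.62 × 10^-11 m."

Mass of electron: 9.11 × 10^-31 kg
True

The claim is correct.

Using λ = h/(mv):
λ = (6.626 × 10^-34 J·s) / (9.11 × 10^-31 kg × 8.44 × 10^6 m/s)
λ = 8.62 × 10^-11 m

This matches the claimed value.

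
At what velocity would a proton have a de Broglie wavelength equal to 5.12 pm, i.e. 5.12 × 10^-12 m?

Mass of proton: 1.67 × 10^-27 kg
7.75 × 10^4 m/s

From λ = h/(mv), solve for v:

v = h/(mλ)
v = (6.626 × 10^-34 J·s) / (1.67 × 10^-27 kg × 5.12 × 10^-12 m)
v = 7.75 × 10^4 m/s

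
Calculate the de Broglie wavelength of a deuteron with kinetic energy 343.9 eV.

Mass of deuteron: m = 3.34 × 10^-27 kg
1.09 × 10^-12 m

Using λ = h/√(2mKE):

First convert KE to Joules: KE = 343.9 eV = 5.510 × 10^-17 J

λ = h/√(2mKE)
λ = (6.626 × 10^-34 J·s) / √(2 × 3.34 × 10^-27 kg × 5.510 × 10^-17 J)
λ = 1.09 × 10^-12 m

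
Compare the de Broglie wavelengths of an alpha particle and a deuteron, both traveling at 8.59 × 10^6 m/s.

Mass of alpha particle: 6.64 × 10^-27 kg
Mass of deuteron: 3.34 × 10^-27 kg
The deuteron has the longer wavelength.

Using λ = h/(mv), since both particles have the same velocity, the wavelength depends only on mass.

For alpha particle: λ₁ = h/(m₁v) = 1.16 × 10^-14 m
For deuteron: λ₂ = h/(m₂v) = 2.31 × 10^-14 m

Since λ ∝ 1/m at constant velocity, the lighter particle has the longer wavelength.

The deuteron has the longer de Broglie wavelength.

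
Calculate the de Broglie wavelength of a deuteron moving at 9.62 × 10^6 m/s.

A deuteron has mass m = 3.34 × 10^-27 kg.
2.06 × 10^-14 m

Using the de Broglie relation λ = h/(mv):

λ = h/(mv)
λ = (6.626 × 10^-34 J·s) / (3.34 × 10^-27 kg × 9.62 × 10^6 m/s)
λ = 2.06 × 10^-14 m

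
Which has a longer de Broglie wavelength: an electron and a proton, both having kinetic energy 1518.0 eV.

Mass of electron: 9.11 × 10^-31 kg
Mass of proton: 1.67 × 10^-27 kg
The electron has the longer wavelength.

Using λ = h/√(2mKE):

For electron: λ₁ = h/√(2m₁KE) = 3.15 × 10^-11 m
For proton: λ₂ = h/√(2m₂KE) = 7.35 × 10^-13 m

Since λ ∝ 1/√m at constant kinetic energy, the lighter particle has the longer wavelength.

The electron has the longer de Broglie wavelength.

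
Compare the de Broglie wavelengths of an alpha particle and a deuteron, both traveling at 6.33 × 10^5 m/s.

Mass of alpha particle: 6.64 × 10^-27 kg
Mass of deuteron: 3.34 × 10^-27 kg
The deuteron has the longer wavelength.

Using λ = h/(mv), since both particles have the same velocity, the wavelength depends only on mass.

For alpha particle: λ₁ = h/(m₁v) = 1.58 × 10^-13 m
For deuteron: λ₂ = h/(m₂v) = 3.13 × 10^-13 m

Since λ ∝ 1/m at constant velocity, the lighter particle has the longer wavelength.

The deuteron has the longer de Broglie wavelength.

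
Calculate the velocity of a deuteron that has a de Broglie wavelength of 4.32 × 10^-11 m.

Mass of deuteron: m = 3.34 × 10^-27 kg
4.59 × 10^3 m/s

From the de Broglie relation λ = h/(mv), we solve for v:

v = h/(mλ)
v = (6.626 × 10^-34 J·s) / (3.34 × 10^-27 kg × 4.32 × 10^-11 m)
v = 4.59 × 10^3 m/s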